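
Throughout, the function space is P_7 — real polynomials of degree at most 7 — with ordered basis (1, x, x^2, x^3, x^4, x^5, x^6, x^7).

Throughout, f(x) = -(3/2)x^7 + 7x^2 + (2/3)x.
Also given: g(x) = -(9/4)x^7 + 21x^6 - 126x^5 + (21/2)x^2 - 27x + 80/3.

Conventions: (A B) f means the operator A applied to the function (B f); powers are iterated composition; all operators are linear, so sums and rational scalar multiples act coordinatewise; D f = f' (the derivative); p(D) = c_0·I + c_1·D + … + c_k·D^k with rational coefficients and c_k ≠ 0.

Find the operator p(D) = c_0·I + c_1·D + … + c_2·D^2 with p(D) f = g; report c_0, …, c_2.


c_0 = 3/2, c_1 = -2, c_2 = 2

D^0 f = -(3/2)x^7 + 7x^2 + (2/3)x
D^1 f = -(21/2)x^6 + 14x + 2/3
D^2 f = -63x^5 + 14
matching coefficients of g against c_0 f + c_1 Df + … from the top degree down determines the c_i
solution: c_0 = 3/2, c_1 = -2, c_2 = 2


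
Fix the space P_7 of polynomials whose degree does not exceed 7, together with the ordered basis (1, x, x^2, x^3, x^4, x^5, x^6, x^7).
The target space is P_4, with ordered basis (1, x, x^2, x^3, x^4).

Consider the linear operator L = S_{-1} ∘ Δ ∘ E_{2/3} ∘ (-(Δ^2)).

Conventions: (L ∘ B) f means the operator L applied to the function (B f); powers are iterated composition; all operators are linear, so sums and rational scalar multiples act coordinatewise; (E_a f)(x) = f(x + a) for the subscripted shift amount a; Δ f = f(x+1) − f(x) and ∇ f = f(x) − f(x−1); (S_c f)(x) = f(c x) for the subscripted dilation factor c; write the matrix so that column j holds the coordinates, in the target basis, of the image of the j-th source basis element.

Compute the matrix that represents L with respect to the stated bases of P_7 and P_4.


the matrix is [[0, 0, 0, -6, -52, -890/3, -12740/9, -165802/27]; [0, 0, 0, 0, 24, 260, 1780, 89180/9]; [0, 0, 0, 0, 0, -60, -780, -6230]; [0, 0, 0, 0, 0, 0, 120, 1820]; [0, 0, 0, 0, 0, 0, 0, -210]] (rows listed top to bottom)

image of 1: 0
image of x: 0
image of x^2: 0
image of x^3: -6
image of x^4: 24x - 52
image of x^5: -60x^2 + 260x - 890/3
image of x^6: 120x^3 - 780x^2 + 1780x - 12740/9
image of x^7: -210x^4 + 1820x^3 - 6230x^2 + (89180/9)x - 165802/27
each image's coordinates form column j of the matrix


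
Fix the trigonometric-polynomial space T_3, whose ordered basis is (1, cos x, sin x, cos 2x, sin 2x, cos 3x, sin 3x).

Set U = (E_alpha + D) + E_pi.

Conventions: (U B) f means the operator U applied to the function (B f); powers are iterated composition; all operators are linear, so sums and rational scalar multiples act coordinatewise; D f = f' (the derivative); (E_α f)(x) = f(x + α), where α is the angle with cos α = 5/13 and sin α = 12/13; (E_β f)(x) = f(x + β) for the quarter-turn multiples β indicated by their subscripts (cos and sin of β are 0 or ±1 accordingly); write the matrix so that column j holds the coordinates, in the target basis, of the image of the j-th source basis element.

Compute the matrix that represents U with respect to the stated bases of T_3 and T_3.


image of 1: 2
image of cos x: -(8/13)cos x - (25/13)sin x
image of sin x: (25/13)cos x - (8/13)sin x
image of cos 2x: (50/169)cos 2x - (458/169)sin 2x
image of sin 2x: (458/169)cos 2x + (50/169)sin 2x
image of cos 3x: -(4232/2197)cos 3x - (5763/2197)sin 3x
image of sin 3x: (5763/2197)cos 3x - (4232/2197)sin 3x
each image's coordinates form column j of the matrix

the matrix is [[2, 0, 0, 0, 0, 0, 0]; [0, -8/13, 25/13, 0, 0, 0, 0]; [0, -25/13, -8/13, 0, 0, 0, 0]; [0, 0, 0, 50/169, 458/169, 0, 0]; [0, 0, 0, -458/169, 50/169, 0, 0]; [0, 0, 0, 0, 0, -4232/2197, 5763/2197]; [0, 0, 0, 0, 0, -5763/2197, -4232/2197]] (rows listed top to bottom)


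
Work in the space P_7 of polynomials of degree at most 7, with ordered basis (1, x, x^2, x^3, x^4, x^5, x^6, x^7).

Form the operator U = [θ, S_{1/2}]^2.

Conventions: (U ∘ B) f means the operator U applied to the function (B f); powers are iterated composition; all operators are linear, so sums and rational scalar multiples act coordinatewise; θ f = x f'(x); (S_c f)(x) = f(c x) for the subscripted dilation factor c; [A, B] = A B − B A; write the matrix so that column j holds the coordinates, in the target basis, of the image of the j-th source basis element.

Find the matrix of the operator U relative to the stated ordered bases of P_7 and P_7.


image of 1: 0
image of x: 0
image of x^2: 0
image of x^3: 0
image of x^4: 0
image of x^5: 0
image of x^6: 0
image of x^7: 0
each image's coordinates form column j of the matrix

the matrix is [[0, 0, 0, 0, 0, 0, 0, 0]; [0, 0, 0, 0, 0, 0, 0, 0]; [0, 0, 0, 0, 0, 0, 0, 0]; [0, 0, 0, 0, 0, 0, 0, 0]; [0, 0, 0, 0, 0, 0, 0, 0]; [0, 0, 0, 0, 0, 0, 0, 0]; [0, 0, 0, 0, 0, 0, 0, 0]; [0, 0, 0, 0, 0, 0, 0, 0]] (rows listed top to bottom)


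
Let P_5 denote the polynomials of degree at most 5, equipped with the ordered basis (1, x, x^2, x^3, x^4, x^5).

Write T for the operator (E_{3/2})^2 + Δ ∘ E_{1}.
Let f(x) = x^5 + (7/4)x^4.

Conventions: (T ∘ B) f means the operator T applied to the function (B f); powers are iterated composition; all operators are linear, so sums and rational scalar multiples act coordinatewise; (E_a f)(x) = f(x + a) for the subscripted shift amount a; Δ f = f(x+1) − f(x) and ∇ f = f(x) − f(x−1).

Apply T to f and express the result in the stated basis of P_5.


g(x) = x^5 + (87/4)x^4 + 148x^3 + 466x^2 + 718x + 442

E_{3/2} f = x^5 + (37/4)x^4 + 33x^3 + (459/8)x^2 + (783/16)x + 1053/64
E_{3/2} E_{3/2} f = x^5 + (67/4)x^4 + 111x^3 + (729/2)x^2 + 594x + 1539/4
E_{1} f = x^5 + (27/4)x^4 + 17x^3 + (41/2)x^2 + 12x + 11/4
Δ E_{1} f = 5x^4 + 37x^3 + (203/2)x^2 + 124x + 229/4
((E_{3/2})^2 + Δ ∘ E_{1}) f = x^5 + (87/4)x^4 + 148x^3 + 466x^2 + 718x + 442


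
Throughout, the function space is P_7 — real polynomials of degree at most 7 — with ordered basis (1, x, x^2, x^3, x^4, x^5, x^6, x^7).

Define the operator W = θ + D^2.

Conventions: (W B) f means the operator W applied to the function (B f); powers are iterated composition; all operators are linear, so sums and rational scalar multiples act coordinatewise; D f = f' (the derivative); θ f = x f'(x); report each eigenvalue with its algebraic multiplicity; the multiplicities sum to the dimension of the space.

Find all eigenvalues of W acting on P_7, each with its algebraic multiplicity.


image of 1: 0
image of x: x
image of x^2: 2x^2 + 2
image of x^3: 3x^3 + 6x
image of x^4: 4x^4 + 12x^2
image of x^5: 5x^5 + 20x^3
image of x^6: 6x^6 + 30x^4
image of x^7: 7x^7 + 42x^5
the matrix is upper triangular; its diagonal is (0, 1, 2, 3, 4, 5, 6, 7)
for a triangular matrix the eigenvalues are the diagonal entries, with algebraic multiplicity their repetition count

λ = 0 (multiplicity 1), λ = 1 (multiplicity 1), λ = 2 (multiplicity 1), λ = 3 (multiplicity 1), λ = 4 (multiplicity 1), λ = 5 (multiplicity 1), λ = 6 (multiplicity 1), λ = 7 (multiplicity 1)


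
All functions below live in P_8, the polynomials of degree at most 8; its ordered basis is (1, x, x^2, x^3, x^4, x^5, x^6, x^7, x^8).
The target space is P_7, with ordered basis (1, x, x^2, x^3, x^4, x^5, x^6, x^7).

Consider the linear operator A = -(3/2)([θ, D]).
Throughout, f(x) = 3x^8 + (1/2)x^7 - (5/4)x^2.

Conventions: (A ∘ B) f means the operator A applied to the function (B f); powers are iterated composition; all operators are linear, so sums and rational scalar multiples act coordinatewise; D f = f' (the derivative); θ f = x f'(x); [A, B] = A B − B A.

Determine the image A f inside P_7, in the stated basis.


D f = 24x^7 + (7/2)x^6 - (5/2)x
θ D f = 168x^7 + 21x^6 - (5/2)x
θ f = 24x^8 + (7/2)x^7 - (5/2)x^2
D θ f = 192x^7 + (49/2)x^6 - 5x
[θ, D] f = -24x^7 - (7/2)x^6 + (5/2)x
(-(3/2)([θ, D])) f = 36x^7 + (21/4)x^6 - (15/4)x

the image equals g(x) = 36x^7 + (21/4)x^6 - (15/4)x


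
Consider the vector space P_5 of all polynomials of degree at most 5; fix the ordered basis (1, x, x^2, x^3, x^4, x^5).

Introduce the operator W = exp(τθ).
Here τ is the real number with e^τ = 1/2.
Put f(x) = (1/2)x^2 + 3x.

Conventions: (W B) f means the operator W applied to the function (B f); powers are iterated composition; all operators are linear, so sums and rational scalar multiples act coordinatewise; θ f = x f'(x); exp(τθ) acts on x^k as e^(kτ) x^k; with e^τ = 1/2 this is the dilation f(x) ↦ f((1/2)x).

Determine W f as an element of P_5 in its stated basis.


the image equals g(x) = (1/8)x^2 + (3/2)x

exp(τθ) x^k = e^(kτ) x^k; with e^τ = 1/2 this sends x^k to (1/2)^k x^k
x ↦ 1/2 x
x^2 ↦ 1/4 x^2
applying this coordinatewise to f: exp(τθ) f = (1/8)x^2 + (3/2)x


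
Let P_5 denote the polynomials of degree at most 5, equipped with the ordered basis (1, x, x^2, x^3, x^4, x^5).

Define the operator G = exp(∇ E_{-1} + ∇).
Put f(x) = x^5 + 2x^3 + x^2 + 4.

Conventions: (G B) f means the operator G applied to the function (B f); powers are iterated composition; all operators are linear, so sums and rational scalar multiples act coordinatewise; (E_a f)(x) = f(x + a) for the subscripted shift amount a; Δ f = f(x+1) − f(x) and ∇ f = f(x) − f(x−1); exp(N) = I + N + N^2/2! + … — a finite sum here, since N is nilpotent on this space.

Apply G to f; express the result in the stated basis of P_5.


the result is g(x) = x^5 + 10x^4 + 2x^3 - 67x^2 + 84x + 52

order-1 term: 10x^4 - 40x^3 + 92x^2 - 100x + 44
order-2 term: 40x^3 - 240x^2 + 584x - 524
order-3 term: 80x^2 - 480x + 816
order-4 term: 80x - 320
order-5 term: 32
the series for exp(∇ E_{-1} + ∇) f terminates at order 5
exp(∇ E_{-1} + ∇) f = x^5 + 10x^4 + 2x^3 - 67x^2 + 84x + 52


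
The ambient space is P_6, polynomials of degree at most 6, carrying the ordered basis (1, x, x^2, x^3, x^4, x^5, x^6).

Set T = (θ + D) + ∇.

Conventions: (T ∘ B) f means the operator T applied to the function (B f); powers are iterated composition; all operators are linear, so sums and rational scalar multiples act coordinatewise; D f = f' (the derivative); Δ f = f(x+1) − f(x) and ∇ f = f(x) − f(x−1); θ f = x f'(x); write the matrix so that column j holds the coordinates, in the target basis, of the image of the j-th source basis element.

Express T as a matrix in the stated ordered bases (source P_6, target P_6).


image of 1: 0
image of x: x + 2
image of x^2: 2x^2 + 4x - 1
image of x^3: 3x^3 + 6x^2 - 3x + 1
image of x^4: 4x^4 + 8x^3 - 6x^2 + 4x - 1
image of x^5: 5x^5 + 10x^4 - 10x^3 + 10x^2 - 5x + 1
image of x^6: 6x^6 + 12x^5 - 15x^4 + 20x^3 - 15x^2 + 6x - 1
each image's coordinates form column j of the matrix

the matrix is [[0, 2, -1, 1, -1, 1, -1]; [0, 1, 4, -3, 4, -5, 6]; [0, 0, 2, 6, -6, 10, -15]; [0, 0, 0, 3, 8, -10, 20]; [0, 0, 0, 0, 4, 10, -15]; [0, 0, 0, 0, 0, 5, 12]; [0, 0, 0, 0, 0, 0, 6]] (rows listed top to bottom)


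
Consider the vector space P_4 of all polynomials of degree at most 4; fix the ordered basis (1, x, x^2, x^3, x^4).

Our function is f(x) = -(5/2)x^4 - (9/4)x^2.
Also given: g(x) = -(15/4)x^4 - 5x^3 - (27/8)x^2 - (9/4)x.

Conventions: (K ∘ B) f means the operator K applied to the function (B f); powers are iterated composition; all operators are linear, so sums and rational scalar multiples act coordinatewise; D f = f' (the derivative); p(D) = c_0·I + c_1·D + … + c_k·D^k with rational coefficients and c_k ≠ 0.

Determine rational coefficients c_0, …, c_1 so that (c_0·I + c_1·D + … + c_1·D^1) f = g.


D^0 f = -(5/2)x^4 - (9/4)x^2
D^1 f = -10x^3 - (9/2)x
matching coefficients of g against c_0 f + c_1 Df + … from the top degree down determines the c_i
solution: c_0 = 3/2, c_1 = 1/2

c_0 = 3/2, c_1 = 1/2


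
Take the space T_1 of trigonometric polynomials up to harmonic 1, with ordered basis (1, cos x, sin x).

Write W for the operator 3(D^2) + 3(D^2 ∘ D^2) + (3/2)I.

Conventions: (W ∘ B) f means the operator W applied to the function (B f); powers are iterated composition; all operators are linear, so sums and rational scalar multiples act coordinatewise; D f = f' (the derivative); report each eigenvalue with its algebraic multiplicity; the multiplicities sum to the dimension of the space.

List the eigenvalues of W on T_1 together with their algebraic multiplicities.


image of 1: 3/2
image of cos x: (3/2)cos x
image of sin x: (3/2)sin x
the matrix is diagonal; its diagonal is (3/2, 3/2, 3/2)
for a triangular matrix the eigenvalues are the diagonal entries, with algebraic multiplicity their repetition count

λ = 3/2 (multiplicity 3)


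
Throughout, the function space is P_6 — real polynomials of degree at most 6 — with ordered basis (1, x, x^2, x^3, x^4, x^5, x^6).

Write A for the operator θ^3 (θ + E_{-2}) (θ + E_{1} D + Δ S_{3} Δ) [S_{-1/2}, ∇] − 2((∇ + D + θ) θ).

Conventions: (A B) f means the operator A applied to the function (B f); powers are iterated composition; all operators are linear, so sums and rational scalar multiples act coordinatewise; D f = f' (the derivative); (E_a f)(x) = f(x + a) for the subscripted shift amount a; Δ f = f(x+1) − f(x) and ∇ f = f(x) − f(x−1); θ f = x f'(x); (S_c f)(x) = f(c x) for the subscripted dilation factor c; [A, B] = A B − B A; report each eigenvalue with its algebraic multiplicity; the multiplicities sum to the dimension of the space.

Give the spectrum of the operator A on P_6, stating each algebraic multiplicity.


image of 1: 0
image of x: -2x - 4
image of x^2: -8x^2 - 19x + 4
image of x^3: -18x^3 + 18x^2 + (63/4)x - 6
image of x^4: -32x^4 - 307x^3 + 48x^2 - 140x + 8
image of x^5: -50x^5 + 500x^4 + (805/4)x^3 + (8035/2)x^2 - (1165/16)x - 10
image of x^6: -72x^6 - (19179/16)x^5 - 270x^4 - (103755/2)x^3 - (20655/4)x^2 - (27963/8)x + 12
the matrix is upper triangular; its diagonal is (0, -2, -8, -18, -32, -50, -72)
for a triangular matrix the eigenvalues are the diagonal entries, with algebraic multiplicity their repetition count

λ = -72 (multiplicity 1), λ = -50 (multiplicity 1), λ = -32 (multiplicity 1), λ = -18 (multiplicity 1), λ = -8 (multiplicity 1), λ = -2 (multiplicity 1), λ = 0 (multiplicity 1)


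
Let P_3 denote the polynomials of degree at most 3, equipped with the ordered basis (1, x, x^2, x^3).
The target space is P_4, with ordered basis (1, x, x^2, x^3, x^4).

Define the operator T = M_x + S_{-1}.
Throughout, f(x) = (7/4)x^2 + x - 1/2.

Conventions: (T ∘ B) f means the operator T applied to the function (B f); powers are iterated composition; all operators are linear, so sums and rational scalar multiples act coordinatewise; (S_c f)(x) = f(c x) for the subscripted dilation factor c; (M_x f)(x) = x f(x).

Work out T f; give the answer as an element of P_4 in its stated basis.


M_x f = (7/4)x^3 + x^2 - (1/2)x
S_{-1} f = (7/4)x^2 - x - 1/2
(M_x + S_{-1}) f = (7/4)x^3 + (11/4)x^2 - (3/2)x - 1/2

g(x) = (7/4)x^3 + (11/4)x^2 - (3/2)x - 1/2


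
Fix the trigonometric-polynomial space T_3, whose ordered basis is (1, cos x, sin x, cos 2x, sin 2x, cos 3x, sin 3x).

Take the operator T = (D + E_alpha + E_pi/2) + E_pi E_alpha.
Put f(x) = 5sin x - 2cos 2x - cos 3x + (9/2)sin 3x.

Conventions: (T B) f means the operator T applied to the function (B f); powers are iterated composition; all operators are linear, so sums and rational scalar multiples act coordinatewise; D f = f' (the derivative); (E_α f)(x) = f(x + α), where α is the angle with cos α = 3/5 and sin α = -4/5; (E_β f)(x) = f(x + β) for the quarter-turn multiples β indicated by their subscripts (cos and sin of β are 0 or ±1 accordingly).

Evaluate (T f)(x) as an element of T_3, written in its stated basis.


the result is g(x) = 10cos x + (78/25)cos 2x + (4/25)sin 2x + 9cos 3x + 2sin 3x

D f = 5cos x + 4sin 2x + (27/2)cos 3x + 3sin 3x
E_alpha f = -4cos x + 3sin x + (14/25)cos 2x - (48/25)sin 2x - (81/125)cos 3x - (1141/250)sin 3x
E_pi/2 f = 5cos x + 2cos 2x - (9/2)cos 3x - sin 3x
(D + E_alpha + E_pi/2) f = 6cos x + 3sin x + (64/25)cos 2x + (52/25)sin 2x + (1044/125)cos 3x - (641/250)sin 3x
E_alpha f = -4cos x + 3sin x + (14/25)cos 2x - (48/25)sin 2x - (81/125)cos 3x - (1141/250)sin 3x
E_pi E_alpha f = 4cos x - 3sin x + (14/25)cos 2x - (48/25)sin 2x + (81/125)cos 3x + (1141/250)sin 3x
((D + E_alpha + E_pi/2) + E_pi E_alpha) f = 10cos x + (78/25)cos 2x + (4/25)sin 2x + 9cos 3x + 2sin 3x


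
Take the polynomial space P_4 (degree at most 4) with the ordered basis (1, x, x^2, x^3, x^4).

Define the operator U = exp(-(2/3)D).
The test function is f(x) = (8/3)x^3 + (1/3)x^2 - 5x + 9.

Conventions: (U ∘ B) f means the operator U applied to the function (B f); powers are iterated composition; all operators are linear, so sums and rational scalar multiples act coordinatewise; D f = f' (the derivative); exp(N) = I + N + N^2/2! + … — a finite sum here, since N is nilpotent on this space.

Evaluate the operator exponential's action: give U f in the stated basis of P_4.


order-1 term: -(16/3)x^2 - (4/9)x + 10/3
order-2 term: (32/9)x + 4/27
order-3 term: -64/81
the series for exp(-(2/3)D) f terminates at order 3
exp(-(2/3)D) f = (8/3)x^3 - 5x^2 - (17/9)x + 947/81

the image equals g(x) = (8/3)x^3 - 5x^2 - (17/9)x + 947/81


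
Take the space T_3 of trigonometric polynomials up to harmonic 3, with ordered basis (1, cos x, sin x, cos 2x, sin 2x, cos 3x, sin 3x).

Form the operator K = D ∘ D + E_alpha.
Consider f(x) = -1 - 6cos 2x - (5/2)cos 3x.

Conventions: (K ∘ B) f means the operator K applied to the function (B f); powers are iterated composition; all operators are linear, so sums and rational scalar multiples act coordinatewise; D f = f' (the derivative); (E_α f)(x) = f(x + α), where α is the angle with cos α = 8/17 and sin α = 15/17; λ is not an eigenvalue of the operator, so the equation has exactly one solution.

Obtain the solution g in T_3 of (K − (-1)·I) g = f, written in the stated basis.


write g with unknown coordinates in the stated basis and equate coefficients in (K − (-1)·I) g = f
solving from the highest basis element down gives g = -1/2 + (771/482)cos 2x - (90/241)sin 2x + (110480/397553)cos 3x + (2475/795106)sin 3x
check: K g = -1/2 - (3663/482)cos 2x + (90/241)sin 2x - (2208725/795106)cos 3x - (2475/795106)sin 3x
so K g − (-1)·g = -1 - 6cos 2x - (5/2)cos 3x = f ✓

the result is g(x) = -1/2 + (771/482)cos 2x - (90/241)sin 2x + (110480/397553)cos 3x + (2475/795106)sin 3x


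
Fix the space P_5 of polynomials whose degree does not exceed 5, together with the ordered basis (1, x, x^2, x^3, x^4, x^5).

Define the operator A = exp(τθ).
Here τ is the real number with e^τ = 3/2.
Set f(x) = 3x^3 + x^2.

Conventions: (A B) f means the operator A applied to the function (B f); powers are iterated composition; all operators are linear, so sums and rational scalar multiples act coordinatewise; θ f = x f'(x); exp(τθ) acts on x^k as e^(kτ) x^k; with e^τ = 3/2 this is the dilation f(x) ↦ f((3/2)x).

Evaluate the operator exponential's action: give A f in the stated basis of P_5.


the image equals g(x) = (81/8)x^3 + (9/4)x^2

exp(τθ) x^k = e^(kτ) x^k; with e^τ = 3/2 this sends x^k to (3/2)^k x^k
x^2 ↦ 9/4 x^2
x^3 ↦ 27/8 x^3
applying this coordinatewise to f: exp(τθ) f = (81/8)x^3 + (9/4)x^2


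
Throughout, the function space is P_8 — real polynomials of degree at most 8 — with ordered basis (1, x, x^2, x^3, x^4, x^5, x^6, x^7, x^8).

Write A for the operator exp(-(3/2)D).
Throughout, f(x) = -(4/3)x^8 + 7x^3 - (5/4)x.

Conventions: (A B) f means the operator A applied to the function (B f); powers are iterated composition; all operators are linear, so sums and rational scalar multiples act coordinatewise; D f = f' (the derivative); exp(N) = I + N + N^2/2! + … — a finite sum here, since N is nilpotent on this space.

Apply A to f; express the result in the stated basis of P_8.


order-1 term: 16x^7 - (63/2)x^2 + 15/8
order-2 term: -84x^6 + (189/4)x
order-3 term: 252x^5 - 189/8
order-4 term: -(945/2)x^4
order-5 term: 567x^3
order-6 term: -(1701/4)x^2
order-7 term: (729/4)x
order-8 term: -2187/64
the series for exp(-(3/2)D) f terminates at order 8
exp(-(3/2)D) f = -(4/3)x^8 + 16x^7 - 84x^6 + 252x^5 - (945/2)x^4 + 574x^3 - (1827/4)x^2 + (913/4)x - 3579/64

g(x) = -(4/3)x^8 + 16x^7 - 84x^6 + 252x^5 - (945/2)x^4 + 574x^3 - (1827/4)x^2 + (913/4)x - 3579/64


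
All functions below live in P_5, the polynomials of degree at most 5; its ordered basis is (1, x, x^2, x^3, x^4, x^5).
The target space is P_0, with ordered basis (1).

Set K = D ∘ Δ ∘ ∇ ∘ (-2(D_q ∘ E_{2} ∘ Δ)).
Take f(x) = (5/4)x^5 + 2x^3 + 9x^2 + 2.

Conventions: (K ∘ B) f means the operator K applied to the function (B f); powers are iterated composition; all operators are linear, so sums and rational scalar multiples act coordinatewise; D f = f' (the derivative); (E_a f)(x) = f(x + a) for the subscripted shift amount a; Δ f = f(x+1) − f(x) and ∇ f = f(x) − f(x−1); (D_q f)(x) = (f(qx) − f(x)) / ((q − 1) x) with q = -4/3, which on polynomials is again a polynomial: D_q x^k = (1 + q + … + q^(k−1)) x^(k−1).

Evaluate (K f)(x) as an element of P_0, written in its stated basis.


Δ f = (25/4)x^4 + (25/2)x^3 + (37/2)x^2 + (121/4)x + 49/4
E_{2} Δ f = (25/4)x^4 + (125/2)x^3 + (487/2)x^2 + (1817/4)x + 1387/4
D_q E_{2} Δ f = -(625/108)x^3 + (1625/18)x^2 - (487/6)x + 1817/4
(-2(D_q ∘ E_{2} ∘ Δ)) f = (625/54)x^3 - (1625/9)x^2 + (487/3)x - 1817/2
∇ (-2(D_q ∘ E_{2} ∘ Δ)) f = (625/18)x^2 - (2375/6)x + 19141/54
Δ ∇ (-2(D_q ∘ E_{2} ∘ Δ)) f = (625/9)x - 3250/9
D Δ ∇ (-2(D_q ∘ E_{2} ∘ Δ)) f = 625/9

g(x) = 625/9


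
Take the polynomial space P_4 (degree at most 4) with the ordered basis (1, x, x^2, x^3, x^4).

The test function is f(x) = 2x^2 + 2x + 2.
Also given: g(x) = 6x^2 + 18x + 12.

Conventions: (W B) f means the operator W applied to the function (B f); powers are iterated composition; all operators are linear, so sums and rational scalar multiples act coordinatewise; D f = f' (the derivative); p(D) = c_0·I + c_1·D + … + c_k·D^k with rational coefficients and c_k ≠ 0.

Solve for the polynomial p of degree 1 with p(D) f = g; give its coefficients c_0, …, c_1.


D^0 f = 2x^2 + 2x + 2
D^1 f = 4x + 2
matching coefficients of g against c_0 f + c_1 Df + … from the top degree down determines the c_i
solution: c_0 = 3, c_1 = 3

c_0 = 3, c_1 = 3


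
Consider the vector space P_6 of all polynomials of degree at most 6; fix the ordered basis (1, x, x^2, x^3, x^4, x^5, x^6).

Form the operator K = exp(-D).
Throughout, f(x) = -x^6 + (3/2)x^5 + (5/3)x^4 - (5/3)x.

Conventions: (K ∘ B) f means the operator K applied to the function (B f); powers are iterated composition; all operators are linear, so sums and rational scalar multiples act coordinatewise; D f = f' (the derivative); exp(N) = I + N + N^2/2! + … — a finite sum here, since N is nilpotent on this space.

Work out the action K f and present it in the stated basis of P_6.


order-1 term: 6x^5 - (15/2)x^4 - (20/3)x^3 + 5/3
order-2 term: -15x^4 + 15x^3 + 10x^2
order-3 term: 20x^3 - 15x^2 - (20/3)x
order-4 term: -15x^2 + (15/2)x + 5/3
order-5 term: 6x - 3/2
order-6 term: -1
the series for exp(-D) f terminates at order 6
exp(-D) f = -x^6 + (15/2)x^5 - (125/6)x^4 + (85/3)x^3 - 20x^2 + (31/6)x + 5/6

the image equals g(x) = -x^6 + (15/2)x^5 - (125/6)x^4 + (85/3)x^3 - 20x^2 + (31/6)x + 5/6


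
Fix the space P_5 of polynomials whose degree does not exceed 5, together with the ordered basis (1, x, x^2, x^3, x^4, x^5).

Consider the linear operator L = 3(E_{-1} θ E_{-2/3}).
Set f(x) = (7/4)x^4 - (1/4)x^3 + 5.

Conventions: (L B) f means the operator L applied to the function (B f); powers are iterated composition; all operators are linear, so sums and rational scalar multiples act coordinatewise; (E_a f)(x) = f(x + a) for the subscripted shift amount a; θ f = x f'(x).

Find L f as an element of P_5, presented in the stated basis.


E_{-2/3} f = (7/4)x^4 - (59/12)x^3 + (31/6)x^2 - (65/27)x + 439/81
θ E_{-2/3} f = 7x^4 - (59/4)x^3 + (31/3)x^2 - (65/27)x
E_{-1} θ E_{-2/3} f = 7x^4 - (171/4)x^3 + (1159/12)x^2 - (10295/108)x + 3725/108
(3(E_{-1} θ E_{-2/3})) f = 21x^4 - (513/4)x^3 + (1159/4)x^2 - (10295/36)x + 3725/36

the result is g(x) = 21x^4 - (513/4)x^3 + (1159/4)x^2 - (10295/36)x + 3725/36


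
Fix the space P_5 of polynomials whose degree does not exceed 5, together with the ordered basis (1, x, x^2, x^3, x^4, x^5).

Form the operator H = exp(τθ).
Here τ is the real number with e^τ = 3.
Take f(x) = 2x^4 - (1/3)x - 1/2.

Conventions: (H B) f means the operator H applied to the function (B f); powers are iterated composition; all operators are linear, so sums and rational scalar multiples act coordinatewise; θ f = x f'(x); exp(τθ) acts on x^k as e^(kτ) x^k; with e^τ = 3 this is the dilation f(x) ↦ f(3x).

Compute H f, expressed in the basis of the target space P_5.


exp(τθ) x^k = e^(kτ) x^k; with e^τ = 3 this sends x^k to 3^k x^k
x ↦ 3 x
x^4 ↦ 81 x^4
applying this coordinatewise to f: exp(τθ) f = 162x^4 - x - 1/2

the image equals g(x) = 162x^4 - x - 1/2


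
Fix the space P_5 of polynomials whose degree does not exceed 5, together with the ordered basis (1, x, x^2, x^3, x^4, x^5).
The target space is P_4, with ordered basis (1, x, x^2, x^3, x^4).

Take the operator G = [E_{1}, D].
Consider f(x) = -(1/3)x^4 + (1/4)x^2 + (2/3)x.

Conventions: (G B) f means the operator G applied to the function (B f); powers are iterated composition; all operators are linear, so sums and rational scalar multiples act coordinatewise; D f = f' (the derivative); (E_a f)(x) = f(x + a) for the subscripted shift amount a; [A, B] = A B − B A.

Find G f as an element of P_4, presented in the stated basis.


D f = -(4/3)x^3 + (1/2)x + 2/3
E_{1} D f = -(4/3)x^3 - 4x^2 - (7/2)x - 1/6
E_{1} f = -(1/3)x^4 - (4/3)x^3 - (7/4)x^2 - (1/6)x + 7/12
D E_{1} f = -(4/3)x^3 - 4x^2 - (7/2)x - 1/6
[E_{1}, D] f = 0

the result is g(x) = 0


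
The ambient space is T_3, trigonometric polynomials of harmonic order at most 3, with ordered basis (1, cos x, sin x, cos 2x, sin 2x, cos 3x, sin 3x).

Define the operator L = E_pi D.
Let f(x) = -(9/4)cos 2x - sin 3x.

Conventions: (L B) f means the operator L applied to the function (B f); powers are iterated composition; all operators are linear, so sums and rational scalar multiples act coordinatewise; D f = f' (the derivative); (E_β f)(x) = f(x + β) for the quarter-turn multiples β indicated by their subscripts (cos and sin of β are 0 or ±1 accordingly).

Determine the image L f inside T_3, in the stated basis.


g(x) = (9/2)sin 2x + 3cos 3x

D f = (9/2)sin 2x - 3cos 3x
E_pi D f = (9/2)sin 2x + 3cos 3x


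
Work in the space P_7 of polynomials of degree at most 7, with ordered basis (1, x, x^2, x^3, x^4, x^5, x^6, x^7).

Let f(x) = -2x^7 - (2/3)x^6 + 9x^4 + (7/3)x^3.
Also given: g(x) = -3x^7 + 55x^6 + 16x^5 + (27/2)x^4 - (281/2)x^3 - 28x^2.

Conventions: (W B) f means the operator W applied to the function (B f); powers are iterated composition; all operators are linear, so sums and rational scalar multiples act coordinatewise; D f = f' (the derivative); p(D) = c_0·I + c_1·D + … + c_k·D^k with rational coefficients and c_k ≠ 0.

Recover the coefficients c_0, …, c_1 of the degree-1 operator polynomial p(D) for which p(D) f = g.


D^0 f = -2x^7 - (2/3)x^6 + 9x^4 + (7/3)x^3
D^1 f = -14x^6 - 4x^5 + 36x^3 + 7x^2
matching coefficients of g against c_0 f + c_1 Df + … from the top degree down determines the c_i
solution: c_0 = 3/2, c_1 = -4

c_0 = 3/2, c_1 = -4


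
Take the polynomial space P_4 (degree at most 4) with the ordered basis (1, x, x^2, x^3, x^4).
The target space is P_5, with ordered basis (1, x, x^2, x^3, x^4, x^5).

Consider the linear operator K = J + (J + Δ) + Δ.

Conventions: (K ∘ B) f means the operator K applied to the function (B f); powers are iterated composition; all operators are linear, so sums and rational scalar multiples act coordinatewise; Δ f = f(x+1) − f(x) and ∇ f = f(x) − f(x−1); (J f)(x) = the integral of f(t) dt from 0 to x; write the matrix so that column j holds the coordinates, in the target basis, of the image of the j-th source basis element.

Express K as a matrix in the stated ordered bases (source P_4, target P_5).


the matrix is [[0, 2, 2, 2, 2]; [2, 0, 4, 6, 8]; [0, 1, 0, 6, 12]; [0, 0, 2/3, 0, 8]; [0, 0, 0, 1/2, 0]; [0, 0, 0, 0, 2/5]] (rows listed top to bottom)

image of 1: 2x
image of x: x^2 + 2
image of x^2: (2/3)x^3 + 4x + 2
image of x^3: (1/2)x^4 + 6x^2 + 6x + 2
image of x^4: (2/5)x^5 + 8x^3 + 12x^2 + 8x + 2
each image's coordinates form column j of the matrix


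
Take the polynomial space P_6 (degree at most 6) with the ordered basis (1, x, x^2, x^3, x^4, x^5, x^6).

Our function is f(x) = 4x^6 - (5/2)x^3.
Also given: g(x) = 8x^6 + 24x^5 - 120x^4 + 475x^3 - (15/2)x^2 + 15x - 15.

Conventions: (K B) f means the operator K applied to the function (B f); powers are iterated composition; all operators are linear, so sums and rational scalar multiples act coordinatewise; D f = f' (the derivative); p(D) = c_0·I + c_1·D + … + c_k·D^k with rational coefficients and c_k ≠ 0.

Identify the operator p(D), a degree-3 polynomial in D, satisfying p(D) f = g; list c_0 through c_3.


D^0 f = 4x^6 - (5/2)x^3
D^1 f = 24x^5 - (15/2)x^2
D^2 f = 120x^4 - 15x
D^3 f = 480x^3 - 15
matching coefficients of g against c_0 f + c_1 Df + … from the top degree down determines the c_i
solution: c_0 = 2, c_1 = 1, c_2 = -1, c_3 = 1

c_0 = 2, c_1 = 1, c_2 = -1, c_3 = 1


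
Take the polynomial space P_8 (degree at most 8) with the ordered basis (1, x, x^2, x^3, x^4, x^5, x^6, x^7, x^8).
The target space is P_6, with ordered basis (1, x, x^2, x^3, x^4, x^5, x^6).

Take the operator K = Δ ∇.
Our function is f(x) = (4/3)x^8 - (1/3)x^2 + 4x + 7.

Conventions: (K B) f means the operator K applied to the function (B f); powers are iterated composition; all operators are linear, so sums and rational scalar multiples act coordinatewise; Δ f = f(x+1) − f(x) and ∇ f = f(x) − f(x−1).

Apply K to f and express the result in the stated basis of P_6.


the result is g(x) = (224/3)x^6 + (560/3)x^4 + (224/3)x^2 + 2

∇ f = (32/3)x^7 - (112/3)x^6 + (224/3)x^5 - (280/3)x^4 + (224/3)x^3 - (112/3)x^2 + 10x + 3
Δ ∇ f = (224/3)x^6 + (560/3)x^4 + (224/3)x^2 + 2


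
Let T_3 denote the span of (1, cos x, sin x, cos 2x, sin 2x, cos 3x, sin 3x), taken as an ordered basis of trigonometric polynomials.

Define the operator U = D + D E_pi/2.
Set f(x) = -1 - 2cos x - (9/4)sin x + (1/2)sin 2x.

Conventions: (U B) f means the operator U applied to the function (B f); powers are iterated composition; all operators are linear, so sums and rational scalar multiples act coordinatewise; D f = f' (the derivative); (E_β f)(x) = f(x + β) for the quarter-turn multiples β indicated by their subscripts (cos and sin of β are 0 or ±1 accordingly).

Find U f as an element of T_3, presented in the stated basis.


D f = -(9/4)cos x + 2sin x + cos 2x
E_pi/2 f = -1 - (9/4)cos x + 2sin x - (1/2)sin 2x
D E_pi/2 f = 2cos x + (9/4)sin x - cos 2x
(D + D E_pi/2) f = -(1/4)cos x + (17/4)sin x

the image equals g(x) = -(1/4)cos x + (17/4)sin x


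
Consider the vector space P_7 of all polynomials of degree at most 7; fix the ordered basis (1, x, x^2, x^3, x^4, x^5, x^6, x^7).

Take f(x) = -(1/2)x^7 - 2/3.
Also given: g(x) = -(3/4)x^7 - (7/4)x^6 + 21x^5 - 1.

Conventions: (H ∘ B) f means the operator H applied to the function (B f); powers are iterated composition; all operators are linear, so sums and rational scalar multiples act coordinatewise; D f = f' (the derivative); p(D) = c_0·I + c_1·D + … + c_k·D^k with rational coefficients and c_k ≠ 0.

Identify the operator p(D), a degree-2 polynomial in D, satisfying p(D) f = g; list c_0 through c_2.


D^0 f = -(1/2)x^7 - 2/3
D^1 f = -(7/2)x^6
D^2 f = -21x^5
matching coefficients of g against c_0 f + c_1 Df + … from the top degree down determines the c_i
solution: c_0 = 3/2, c_1 = 1/2, c_2 = -1

c_0 = 3/2, c_1 = 1/2, c_2 = -1


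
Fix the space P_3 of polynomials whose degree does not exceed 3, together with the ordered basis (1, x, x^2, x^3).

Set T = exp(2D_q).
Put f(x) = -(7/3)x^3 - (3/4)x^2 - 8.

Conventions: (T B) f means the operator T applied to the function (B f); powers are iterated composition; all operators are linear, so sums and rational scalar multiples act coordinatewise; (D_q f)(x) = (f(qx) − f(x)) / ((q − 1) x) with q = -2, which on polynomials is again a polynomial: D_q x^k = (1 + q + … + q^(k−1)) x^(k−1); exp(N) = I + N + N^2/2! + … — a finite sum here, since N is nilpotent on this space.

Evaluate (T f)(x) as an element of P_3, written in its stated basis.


the result is g(x) = -(7/3)x^3 - (59/4)x^2 + (31/2)x + 17/6

order-1 term: -14x^2 + (3/2)x
order-2 term: 14x + 3/2
order-3 term: 28/3
the series for exp(2D_q) f terminates at order 3
exp(2D_q) f = -(7/3)x^3 - (59/4)x^2 + (31/2)x + 17/6


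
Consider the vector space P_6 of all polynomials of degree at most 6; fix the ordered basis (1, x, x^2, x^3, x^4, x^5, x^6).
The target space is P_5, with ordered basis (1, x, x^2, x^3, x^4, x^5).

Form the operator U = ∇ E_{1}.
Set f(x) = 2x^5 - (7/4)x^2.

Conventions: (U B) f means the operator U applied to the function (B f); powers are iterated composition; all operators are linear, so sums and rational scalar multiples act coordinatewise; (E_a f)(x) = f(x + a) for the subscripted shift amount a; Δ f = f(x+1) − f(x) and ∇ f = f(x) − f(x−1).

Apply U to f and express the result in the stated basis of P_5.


E_{1} f = 2x^5 + 10x^4 + 20x^3 + (73/4)x^2 + (13/2)x + 1/4
∇ E_{1} f = 10x^4 + 20x^3 + 20x^2 + (13/2)x + 1/4

the image equals g(x) = 10x^4 + 20x^3 + 20x^2 + (13/2)x + 1/4


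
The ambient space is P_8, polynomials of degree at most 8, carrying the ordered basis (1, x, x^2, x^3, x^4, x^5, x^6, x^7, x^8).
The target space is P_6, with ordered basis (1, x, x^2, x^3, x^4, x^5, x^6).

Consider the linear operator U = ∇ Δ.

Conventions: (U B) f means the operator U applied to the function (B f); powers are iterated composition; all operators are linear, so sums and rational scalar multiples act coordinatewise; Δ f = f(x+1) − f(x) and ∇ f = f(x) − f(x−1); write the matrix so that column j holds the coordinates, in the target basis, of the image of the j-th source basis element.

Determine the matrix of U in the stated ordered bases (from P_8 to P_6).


the matrix is [[0, 0, 2, 0, 2, 0, 2, 0, 2]; [0, 0, 0, 6, 0, 10, 0, 14, 0]; [0, 0, 0, 0, 12, 0, 30, 0, 56]; [0, 0, 0, 0, 0, 20, 0, 70, 0]; [0, 0, 0, 0, 0, 0, 30, 0, 140]; [0, 0, 0, 0, 0, 0, 0, 42, 0]; [0, 0, 0, 0, 0, 0, 0, 0, 56]] (rows listed top to bottom)

image of 1: 0
image of x: 0
image of x^2: 2
image of x^3: 6x
image of x^4: 12x^2 + 2
image of x^5: 20x^3 + 10x
image of x^6: 30x^4 + 30x^2 + 2
image of x^7: 42x^5 + 70x^3 + 14x
image of x^8: 56x^6 + 140x^4 + 56x^2 + 2
each image's coordinates form column j of the matrix


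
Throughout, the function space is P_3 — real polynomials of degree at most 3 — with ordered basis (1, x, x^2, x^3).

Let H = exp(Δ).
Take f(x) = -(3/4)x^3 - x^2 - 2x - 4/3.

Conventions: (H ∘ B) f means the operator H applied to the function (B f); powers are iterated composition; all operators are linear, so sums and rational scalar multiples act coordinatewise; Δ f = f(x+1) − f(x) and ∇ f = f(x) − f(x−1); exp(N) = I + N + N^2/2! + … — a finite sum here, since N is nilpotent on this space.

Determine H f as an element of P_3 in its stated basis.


the image equals g(x) = -(3/4)x^3 - (13/4)x^2 - (17/2)x - 109/12

order-1 term: -(9/4)x^2 - (17/4)x - 15/4
order-2 term: -(9/4)x - 13/4
order-3 term: -3/4
the series for exp(Δ) f terminates at order 3
exp(Δ) f = -(3/4)x^3 - (13/4)x^2 - (17/2)x - 109/12


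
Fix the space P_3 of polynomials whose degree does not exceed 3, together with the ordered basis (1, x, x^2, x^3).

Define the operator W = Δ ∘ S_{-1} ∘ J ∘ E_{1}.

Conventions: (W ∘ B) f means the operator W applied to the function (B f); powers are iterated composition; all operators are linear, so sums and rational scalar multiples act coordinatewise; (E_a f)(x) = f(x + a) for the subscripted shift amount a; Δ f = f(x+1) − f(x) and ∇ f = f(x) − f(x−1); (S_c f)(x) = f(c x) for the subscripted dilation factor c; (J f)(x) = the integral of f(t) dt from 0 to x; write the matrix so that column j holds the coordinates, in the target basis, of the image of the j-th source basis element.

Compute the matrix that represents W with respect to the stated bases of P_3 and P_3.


image of 1: -1
image of x: x - 1/2
image of x^2: -x^2 + x - 1/3
image of x^3: x^3 - (3/2)x^2 + x - 1/4
each image's coordinates form column j of the matrix

the matrix is [[-1, -1/2, -1/3, -1/4]; [0, 1, 1, 1]; [0, 0, -1, -3/2]; [0, 0, 0, 1]] (rows listed top to bottom)


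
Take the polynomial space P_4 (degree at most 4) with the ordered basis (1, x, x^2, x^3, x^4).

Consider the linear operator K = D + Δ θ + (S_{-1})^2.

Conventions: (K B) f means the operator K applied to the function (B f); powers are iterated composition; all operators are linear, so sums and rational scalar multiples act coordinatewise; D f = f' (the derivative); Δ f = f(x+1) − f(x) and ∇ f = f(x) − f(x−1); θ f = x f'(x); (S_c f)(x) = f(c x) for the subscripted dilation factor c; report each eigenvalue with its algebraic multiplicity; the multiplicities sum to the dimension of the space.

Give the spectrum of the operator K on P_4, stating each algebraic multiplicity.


image of 1: 1
image of x: x + 2
image of x^2: x^2 + 6x + 2
image of x^3: x^3 + 12x^2 + 9x + 3
image of x^4: x^4 + 20x^3 + 24x^2 + 16x + 4
the matrix is upper triangular; its diagonal is (1, 1, 1, 1, 1)
for a triangular matrix the eigenvalues are the diagonal entries, with algebraic multiplicity their repetition count

λ = 1 (multiplicity 5)


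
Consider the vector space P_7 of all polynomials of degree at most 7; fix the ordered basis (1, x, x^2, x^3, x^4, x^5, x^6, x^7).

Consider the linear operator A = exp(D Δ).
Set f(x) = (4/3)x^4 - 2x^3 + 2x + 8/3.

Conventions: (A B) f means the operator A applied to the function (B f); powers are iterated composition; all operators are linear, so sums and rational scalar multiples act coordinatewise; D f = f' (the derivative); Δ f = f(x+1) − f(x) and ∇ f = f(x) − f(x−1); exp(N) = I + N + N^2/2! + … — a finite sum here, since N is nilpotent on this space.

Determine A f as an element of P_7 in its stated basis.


order-1 term: 16x^2 + 4x - 2/3
order-2 term: 16
the series for exp(D Δ) f terminates at order 2
exp(D Δ) f = (4/3)x^4 - 2x^3 + 16x^2 + 6x + 18

the result is g(x) = (4/3)x^4 - 2x^3 + 16x^2 + 6x + 18


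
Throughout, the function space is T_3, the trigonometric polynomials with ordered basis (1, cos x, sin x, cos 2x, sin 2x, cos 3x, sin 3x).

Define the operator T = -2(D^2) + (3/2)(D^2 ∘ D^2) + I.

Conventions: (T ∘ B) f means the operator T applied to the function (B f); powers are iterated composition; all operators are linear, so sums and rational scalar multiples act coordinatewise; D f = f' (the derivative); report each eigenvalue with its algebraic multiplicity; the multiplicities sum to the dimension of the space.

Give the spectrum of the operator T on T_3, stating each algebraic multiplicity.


λ = 1 (multiplicity 1), λ = 9/2 (multiplicity 2), λ = 33 (multiplicity 2), λ = 281/2 (multiplicity 2)

image of 1: 1
image of cos x: (9/2)cos x
image of sin x: (9/2)sin x
image of cos 2x: 33cos 2x
image of sin 2x: 33sin 2x
image of cos 3x: (281/2)cos 3x
image of sin 3x: (281/2)sin 3x
the matrix is diagonal; its diagonal is (1, 9/2, 9/2, 33, 33, 281/2, 281/2)
for a triangular matrix the eigenvalues are the diagonal entries, with algebraic multiplicity their repetition count


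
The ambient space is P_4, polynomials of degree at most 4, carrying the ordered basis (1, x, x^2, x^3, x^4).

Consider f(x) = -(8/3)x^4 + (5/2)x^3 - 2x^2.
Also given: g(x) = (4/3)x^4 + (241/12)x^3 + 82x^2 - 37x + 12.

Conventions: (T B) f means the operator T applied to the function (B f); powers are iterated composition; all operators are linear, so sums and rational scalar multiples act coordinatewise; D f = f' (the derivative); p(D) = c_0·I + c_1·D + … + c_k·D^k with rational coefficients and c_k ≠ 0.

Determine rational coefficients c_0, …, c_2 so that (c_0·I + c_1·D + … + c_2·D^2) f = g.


c_0 = -1/2, c_1 = -2, c_2 = -3

D^0 f = -(8/3)x^4 + (5/2)x^3 - 2x^2
D^1 f = -(32/3)x^3 + (15/2)x^2 - 4x
D^2 f = -32x^2 + 15x - 4
matching coefficients of g against c_0 f + c_1 Df + … from the top degree down determines the c_i
solution: c_0 = -1/2, c_1 = -2, c_2 = -3
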